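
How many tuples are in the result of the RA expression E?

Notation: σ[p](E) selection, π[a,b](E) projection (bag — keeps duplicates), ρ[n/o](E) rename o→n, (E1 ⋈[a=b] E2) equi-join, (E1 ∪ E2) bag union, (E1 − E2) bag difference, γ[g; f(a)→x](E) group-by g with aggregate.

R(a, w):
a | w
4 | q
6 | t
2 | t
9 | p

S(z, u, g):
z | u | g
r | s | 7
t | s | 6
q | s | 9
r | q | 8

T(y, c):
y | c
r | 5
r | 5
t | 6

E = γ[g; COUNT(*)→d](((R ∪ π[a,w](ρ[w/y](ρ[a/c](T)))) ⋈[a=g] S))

Subexpression sizes:
  R → 4
  T → 3
  ρ[a/c](T) → 3
  ρ[w/y](ρ[a/c](T)) → 3
  π[a,w](ρ[w/y](ρ[a/c](T))) → 3
  (R ∪ π[a,w](ρ[w/y](ρ[a/c](T)))) → 7
  S → 4
  ((R ∪ π[a,w](ρ[w/y](ρ[a/c](T)))) ⋈[a=g] S) → 3
  γ[g; COUNT(*)→d](((R ∪ π[a,w](ρ[w/y](ρ[a/c](T)))) ⋈[a=g] S)) → 2

|E| = 2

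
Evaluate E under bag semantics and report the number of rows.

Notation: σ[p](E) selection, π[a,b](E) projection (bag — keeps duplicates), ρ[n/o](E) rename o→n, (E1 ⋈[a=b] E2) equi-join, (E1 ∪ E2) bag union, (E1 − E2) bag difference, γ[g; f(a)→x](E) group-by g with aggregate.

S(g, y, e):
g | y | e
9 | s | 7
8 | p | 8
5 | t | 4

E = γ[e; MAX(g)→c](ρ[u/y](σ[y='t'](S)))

Stepwise |·|:
  S → 3
  σ[y='t'](S) → 1
  ρ[u/y](σ[y='t'](S)) → 1
  γ[e; MAX(g)→c](ρ[u/y](σ[y='t'](S))) → 1

|E| = 1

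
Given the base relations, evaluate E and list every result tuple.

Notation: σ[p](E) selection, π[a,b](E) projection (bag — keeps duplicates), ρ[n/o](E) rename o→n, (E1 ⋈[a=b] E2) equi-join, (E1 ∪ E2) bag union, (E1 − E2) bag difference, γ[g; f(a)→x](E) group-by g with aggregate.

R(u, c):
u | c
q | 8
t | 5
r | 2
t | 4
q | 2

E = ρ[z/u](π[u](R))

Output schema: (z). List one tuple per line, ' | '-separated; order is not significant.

Stepwise |·|:
  R → 5
  π[u](R) → 5
  ρ[z/u](π[u](R)) → 5

== RESULT ==
z
q
q
r
t
t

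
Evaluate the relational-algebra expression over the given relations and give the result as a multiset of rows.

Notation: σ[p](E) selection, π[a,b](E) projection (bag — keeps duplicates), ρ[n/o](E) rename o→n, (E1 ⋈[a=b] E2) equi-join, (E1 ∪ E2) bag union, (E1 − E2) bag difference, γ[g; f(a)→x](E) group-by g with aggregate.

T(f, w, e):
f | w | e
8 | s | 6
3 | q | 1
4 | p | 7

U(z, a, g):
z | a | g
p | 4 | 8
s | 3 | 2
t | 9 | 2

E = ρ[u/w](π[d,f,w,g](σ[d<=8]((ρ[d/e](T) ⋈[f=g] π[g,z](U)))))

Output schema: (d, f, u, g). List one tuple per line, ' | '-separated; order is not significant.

Per-node cardinality:
  T → 3
  ρ[d/e](T) → 3
  U → 3
  π[g,z](U) → 3
  (ρ[d/e](T) ⋈[f=g] π[g,z](U)) → 1
  σ[d<=8]((ρ[d/e](T) ⋈[f=g] π[g,z](U))) → 1
  π[d,f,w,g](σ[d<=8]((ρ[d/e](T) ⋈[f=g] π[g,z](U)))) → 1
  ρ[u/w](π[d,f,w,g](σ[d<=8]((ρ[d/e](T) ⋈[f=g] π[g,z](U))))) → 1

== RESULT ==
d | f | u | g
6 | 8 | s | 8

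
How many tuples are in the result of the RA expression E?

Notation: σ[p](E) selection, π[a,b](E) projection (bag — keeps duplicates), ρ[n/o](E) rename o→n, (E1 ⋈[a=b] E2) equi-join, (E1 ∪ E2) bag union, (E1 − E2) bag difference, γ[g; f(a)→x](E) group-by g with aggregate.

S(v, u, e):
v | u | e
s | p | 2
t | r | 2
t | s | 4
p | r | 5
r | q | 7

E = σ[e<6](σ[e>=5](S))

Per-node cardinality:
  S → 5
  σ[e>=5](S) → 2
  σ[e<6](σ[e>=5](S)) → 1

|E| = 1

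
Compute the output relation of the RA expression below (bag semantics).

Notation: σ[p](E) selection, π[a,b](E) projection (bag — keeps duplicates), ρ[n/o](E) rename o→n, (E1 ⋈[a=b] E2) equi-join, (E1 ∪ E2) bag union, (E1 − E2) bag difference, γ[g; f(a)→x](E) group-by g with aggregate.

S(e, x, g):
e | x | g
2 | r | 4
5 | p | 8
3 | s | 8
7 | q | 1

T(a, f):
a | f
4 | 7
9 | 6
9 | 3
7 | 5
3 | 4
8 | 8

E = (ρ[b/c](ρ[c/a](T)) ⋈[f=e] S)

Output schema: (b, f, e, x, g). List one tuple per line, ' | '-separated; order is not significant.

Stepwise |·|:
  T → 6
  ρ[c/a](T) → 6
  ρ[b/c](ρ[c/a](T)) → 6
  S → 4
  (ρ[b/c](ρ[c/a](T)) ⋈[f=e] S) → 3

== RESULT ==
b | f | e | x | g
4 | 7 | 7 | q | 1
7 | 5 | 5 | p | 8
9 | 3 | 3 | s | 8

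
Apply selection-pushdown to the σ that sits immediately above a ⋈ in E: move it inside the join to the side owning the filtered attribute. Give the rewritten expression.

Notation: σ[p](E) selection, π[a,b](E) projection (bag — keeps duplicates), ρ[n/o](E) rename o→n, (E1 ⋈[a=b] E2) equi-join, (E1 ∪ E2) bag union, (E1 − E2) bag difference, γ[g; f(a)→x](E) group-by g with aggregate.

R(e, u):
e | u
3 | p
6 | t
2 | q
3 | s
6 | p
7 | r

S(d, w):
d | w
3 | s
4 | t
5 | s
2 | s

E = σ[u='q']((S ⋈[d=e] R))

σ filters on u, owned by the right side.
E' = (S ⋈[d=e] σ[u='q'](R))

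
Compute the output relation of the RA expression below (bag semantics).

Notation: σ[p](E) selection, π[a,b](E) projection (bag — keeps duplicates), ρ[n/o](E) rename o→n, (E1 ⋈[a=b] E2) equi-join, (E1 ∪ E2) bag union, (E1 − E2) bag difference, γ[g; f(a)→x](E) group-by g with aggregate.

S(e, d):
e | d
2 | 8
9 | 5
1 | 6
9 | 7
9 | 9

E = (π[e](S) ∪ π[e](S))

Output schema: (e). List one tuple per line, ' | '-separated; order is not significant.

Per-node cardinality:
  S → 5
  π[e](S) → 5
  S → 5
  π[e](S) → 5
  (π[e](S) ∪ π[e](S)) → 10

== RESULT ==
e
1
1
2
2
9
9
9
9
9
9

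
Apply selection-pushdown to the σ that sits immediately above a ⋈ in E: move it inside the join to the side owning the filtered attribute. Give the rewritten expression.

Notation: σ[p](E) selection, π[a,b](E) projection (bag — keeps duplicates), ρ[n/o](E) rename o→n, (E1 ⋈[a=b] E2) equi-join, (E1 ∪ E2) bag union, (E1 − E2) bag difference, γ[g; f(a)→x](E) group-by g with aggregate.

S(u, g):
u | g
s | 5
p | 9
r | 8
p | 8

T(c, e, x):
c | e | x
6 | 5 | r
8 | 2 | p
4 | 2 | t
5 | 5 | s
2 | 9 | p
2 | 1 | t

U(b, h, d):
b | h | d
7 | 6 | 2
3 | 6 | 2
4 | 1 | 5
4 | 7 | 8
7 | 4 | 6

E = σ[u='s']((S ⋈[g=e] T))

σ filters on u, owned by the left side.
E' = (σ[u='s'](S) ⋈[g=e] T)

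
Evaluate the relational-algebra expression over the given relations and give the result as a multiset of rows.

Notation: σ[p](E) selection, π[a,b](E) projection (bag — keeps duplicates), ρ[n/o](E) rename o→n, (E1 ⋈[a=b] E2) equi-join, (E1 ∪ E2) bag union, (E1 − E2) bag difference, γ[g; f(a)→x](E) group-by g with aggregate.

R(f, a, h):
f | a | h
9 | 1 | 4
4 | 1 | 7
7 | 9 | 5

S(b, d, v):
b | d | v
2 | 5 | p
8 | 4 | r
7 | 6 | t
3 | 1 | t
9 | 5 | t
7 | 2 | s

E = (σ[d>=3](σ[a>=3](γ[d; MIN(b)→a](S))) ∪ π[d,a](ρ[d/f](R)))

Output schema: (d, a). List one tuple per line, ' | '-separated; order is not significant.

Subexpression sizes:
  S → 6
  γ[d; MIN(b)→a](S) → 5
  σ[a>=3](γ[d; MIN(b)→a](S)) → 4
  σ[d>=3](σ[a>=3](γ[d; MIN(b)→a](S))) → 2
  R → 3
  ρ[d/f](R) → 3
  π[d,a](ρ[d/f](R)) → 3
  (σ[d>=3](σ[a>=3](γ[d; MIN(b)→a](S))) ∪ π[d,a](ρ[d/f](R))) → 5

== RESULT ==
d | a
4 | 1
4 | 8
6 | 7
7 | 9
9 | 1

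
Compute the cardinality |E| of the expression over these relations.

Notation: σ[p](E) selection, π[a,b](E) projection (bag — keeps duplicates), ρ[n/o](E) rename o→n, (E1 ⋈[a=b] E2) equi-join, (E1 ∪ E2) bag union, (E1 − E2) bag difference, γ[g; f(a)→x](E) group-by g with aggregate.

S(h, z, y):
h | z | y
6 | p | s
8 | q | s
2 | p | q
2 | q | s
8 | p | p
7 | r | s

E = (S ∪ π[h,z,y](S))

Stepwise |·|:
  S → 6
  S → 6
  π[h,z,y](S) → 6
  (S ∪ π[h,z,y](S)) → 12

|E| = 12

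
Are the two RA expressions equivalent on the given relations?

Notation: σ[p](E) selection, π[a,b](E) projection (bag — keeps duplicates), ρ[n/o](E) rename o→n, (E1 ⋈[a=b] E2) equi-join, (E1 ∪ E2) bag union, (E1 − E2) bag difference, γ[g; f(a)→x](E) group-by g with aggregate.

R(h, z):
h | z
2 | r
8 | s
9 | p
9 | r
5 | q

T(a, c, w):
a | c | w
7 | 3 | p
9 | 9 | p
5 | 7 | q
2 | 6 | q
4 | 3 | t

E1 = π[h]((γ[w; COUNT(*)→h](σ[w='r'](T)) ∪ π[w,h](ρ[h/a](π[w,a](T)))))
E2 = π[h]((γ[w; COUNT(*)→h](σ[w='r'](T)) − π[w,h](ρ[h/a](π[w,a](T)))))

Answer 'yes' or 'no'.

E1 stepwise |·|:
  T → 5
  σ[w='r'](T) → 0
  γ[w; COUNT(*)→h](σ[w='r'](T)) → 0
  T → 5
  π[w,a](T) → 5
  ρ[h/a](π[w,a](T)) → 5
  π[w,h](ρ[h/a](π[w,a](T))) → 5
  (γ[w; COUNT(*)→h](σ[w='r'](T)) ∪ π[w,h](ρ[h/a](π[w,a](T)))) → 5
  π[h]((γ[w; COUNT(*)→h](σ[w='r'](T)) ∪ π[w,h](ρ[h/a](π[w,a](T))))) → 5
E2 stepwise |·|:
  T → 5
  σ[w='r'](T) → 0
  γ[w; COUNT(*)→h](σ[w='r'](T)) → 0
  T → 5
  π[w,a](T) → 5
  ρ[h/a](π[w,a](T)) → 5
  π[w,h](ρ[h/a](π[w,a](T))) → 5
  (γ[w; COUNT(*)→h](σ[w='r'](T)) − π[w,h](ρ[h/a](π[w,a](T)))) → 0
  π[h]((γ[w; COUNT(*)→h](σ[w='r'](T)) − π[w,h](ρ[h/a](π[w,a](T))))) → 0

E1 result:
h
2
4
5
7
9
E2 result:
h
(0 rows)
Witness: (7,) appears 1× in E1 but 0× in E2.

no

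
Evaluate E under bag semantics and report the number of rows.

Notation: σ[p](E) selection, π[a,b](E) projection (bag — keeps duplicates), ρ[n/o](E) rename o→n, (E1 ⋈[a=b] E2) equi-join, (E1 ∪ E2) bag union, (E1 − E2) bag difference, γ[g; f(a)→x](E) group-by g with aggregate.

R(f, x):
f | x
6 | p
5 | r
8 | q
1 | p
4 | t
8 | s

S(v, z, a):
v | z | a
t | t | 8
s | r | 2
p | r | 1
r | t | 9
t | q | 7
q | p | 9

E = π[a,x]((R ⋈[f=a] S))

Subexpression sizes:
  R → 6
  S → 6
  (R ⋈[f=a] S) → 3
  π[a,x]((R ⋈[f=a] S)) → 3

|E| = 3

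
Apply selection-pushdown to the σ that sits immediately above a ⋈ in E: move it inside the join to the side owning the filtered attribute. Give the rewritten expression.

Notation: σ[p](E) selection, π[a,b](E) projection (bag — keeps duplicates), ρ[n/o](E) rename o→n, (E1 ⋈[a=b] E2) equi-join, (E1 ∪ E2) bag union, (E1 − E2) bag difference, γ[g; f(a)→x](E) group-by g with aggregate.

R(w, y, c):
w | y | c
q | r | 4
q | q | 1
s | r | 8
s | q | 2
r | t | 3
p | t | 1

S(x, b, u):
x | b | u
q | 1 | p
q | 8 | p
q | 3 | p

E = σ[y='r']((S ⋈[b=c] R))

σ filters on y, owned by the right side.
E' = (S ⋈[b=c] σ[y='r'](R))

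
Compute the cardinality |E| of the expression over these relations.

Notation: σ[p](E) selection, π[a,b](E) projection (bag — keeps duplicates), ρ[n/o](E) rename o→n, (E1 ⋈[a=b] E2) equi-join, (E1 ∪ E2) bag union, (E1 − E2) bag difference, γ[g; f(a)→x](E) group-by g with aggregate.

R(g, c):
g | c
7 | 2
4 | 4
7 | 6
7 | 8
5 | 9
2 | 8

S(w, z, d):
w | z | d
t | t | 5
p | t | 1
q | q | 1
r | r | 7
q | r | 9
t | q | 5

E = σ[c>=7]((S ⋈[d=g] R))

Subexpression sizes:
  S → 6
  R → 6
  (S ⋈[d=g] R) → 5
  σ[c>=7]((S ⋈[d=g] R)) → 3

|E| = 3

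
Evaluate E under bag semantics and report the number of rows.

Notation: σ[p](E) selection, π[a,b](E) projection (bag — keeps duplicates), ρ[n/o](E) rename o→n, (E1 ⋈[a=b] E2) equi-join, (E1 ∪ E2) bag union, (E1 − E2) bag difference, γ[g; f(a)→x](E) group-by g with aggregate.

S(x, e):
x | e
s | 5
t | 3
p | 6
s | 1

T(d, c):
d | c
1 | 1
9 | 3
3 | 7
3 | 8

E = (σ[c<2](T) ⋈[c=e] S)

Stepwise |·|:
  T → 4
  σ[c<2](T) → 1
  S → 4
  (σ[c<2](T) ⋈[c=e] S) → 1

|E| = 1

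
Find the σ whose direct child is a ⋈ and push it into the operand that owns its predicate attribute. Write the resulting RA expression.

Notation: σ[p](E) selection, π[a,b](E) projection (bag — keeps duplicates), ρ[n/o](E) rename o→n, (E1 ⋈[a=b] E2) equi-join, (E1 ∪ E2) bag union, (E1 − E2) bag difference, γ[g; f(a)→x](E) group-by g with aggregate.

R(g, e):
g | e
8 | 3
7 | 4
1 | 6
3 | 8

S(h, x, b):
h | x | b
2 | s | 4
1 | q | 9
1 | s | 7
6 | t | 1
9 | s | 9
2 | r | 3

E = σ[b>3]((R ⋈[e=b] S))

σ filters on b, owned by the right side.
E' = (R ⋈[e=b] σ[b>3](S))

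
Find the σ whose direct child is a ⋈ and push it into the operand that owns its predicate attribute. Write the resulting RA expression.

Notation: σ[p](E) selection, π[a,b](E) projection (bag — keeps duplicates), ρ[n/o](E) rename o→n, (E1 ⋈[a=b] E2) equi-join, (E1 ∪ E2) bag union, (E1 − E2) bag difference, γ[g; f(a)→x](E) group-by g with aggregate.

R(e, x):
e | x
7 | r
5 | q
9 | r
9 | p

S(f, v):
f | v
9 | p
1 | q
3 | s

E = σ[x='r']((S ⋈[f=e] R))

σ filters on x, owned by the right side.
E' = (S ⋈[f=e] σ[x='r'](R))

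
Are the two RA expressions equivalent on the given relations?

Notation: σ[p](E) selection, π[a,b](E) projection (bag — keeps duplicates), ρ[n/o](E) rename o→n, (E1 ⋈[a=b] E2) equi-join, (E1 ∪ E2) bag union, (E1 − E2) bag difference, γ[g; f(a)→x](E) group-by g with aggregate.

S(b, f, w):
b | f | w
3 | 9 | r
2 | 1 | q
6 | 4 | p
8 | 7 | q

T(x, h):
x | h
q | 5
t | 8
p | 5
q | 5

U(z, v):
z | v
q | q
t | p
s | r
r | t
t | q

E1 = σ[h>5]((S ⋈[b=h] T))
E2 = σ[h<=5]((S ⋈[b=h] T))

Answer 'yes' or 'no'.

E1 per-node cardinality:
  S → 4
  T → 4
  (S ⋈[b=h] T) → 1
  σ[h>5]((S ⋈[b=h] T)) → 1
E2 per-node cardinality:
  S → 4
  T → 4
  (S ⋈[b=h] T) → 1
  σ[h<=5]((S ⋈[b=h] T)) → 0

E1 result:
b | f | w | x | h
8 | 7 | q | t | 8
E2 result:
b | f | w | x | h
(0 rows)
Witness: (8, 7, 'q', 't', 8) appears 1× in E1 but 0× in E2.

no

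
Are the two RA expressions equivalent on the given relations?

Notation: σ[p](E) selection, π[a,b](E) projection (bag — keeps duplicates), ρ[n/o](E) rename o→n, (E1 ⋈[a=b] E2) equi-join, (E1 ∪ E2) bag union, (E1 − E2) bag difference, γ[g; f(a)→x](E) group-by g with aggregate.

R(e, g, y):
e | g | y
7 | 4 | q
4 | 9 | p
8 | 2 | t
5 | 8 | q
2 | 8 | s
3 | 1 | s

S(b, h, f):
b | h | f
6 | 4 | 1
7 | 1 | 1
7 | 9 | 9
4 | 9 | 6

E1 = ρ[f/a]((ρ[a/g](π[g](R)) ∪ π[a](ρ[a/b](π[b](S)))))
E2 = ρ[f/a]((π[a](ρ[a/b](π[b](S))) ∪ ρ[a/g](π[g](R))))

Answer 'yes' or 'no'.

E1 subexpression sizes:
  R → 6
  π[g](R) → 6
  ρ[a/g](π[g](R)) → 6
  S → 4
  π[b](S) → 4
  ρ[a/b](π[b](S)) → 4
  π[a](ρ[a/b](π[b](S))) → 4
  (ρ[a/g](π[g](R)) ∪ π[a](ρ[a/b](π[b](S)))) → 10
  ρ[f/a]((ρ[a/g](π[g](R)) ∪ π[a](ρ[a/b](π[b](S))))) → 10
E2 subexpression sizes:
  S → 4
  π[b](S) → 4
  ρ[a/b](π[b](S)) → 4
  π[a](ρ[a/b](π[b](S))) → 4
  R → 6
  π[g](R) → 6
  ρ[a/g](π[g](R)) → 6
  (π[a](ρ[a/b](π[b](S))) ∪ ρ[a/g](π[g](R))) → 10
  ρ[f/a]((π[a](ρ[a/b](π[b](S))) ∪ ρ[a/g](π[g](R)))) → 10

E1 and E2 produce the same multiset:
f
1
2
4
4
6
7
7
8
8
9

yes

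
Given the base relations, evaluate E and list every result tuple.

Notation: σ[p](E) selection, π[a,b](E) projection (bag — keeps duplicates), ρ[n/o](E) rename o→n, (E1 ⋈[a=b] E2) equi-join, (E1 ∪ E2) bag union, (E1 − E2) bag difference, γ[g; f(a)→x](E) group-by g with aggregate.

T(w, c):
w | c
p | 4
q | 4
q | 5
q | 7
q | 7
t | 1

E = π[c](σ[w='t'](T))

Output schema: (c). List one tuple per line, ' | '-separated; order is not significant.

Stepwise |·|:
  T → 6
  σ[w='t'](T) → 1
  π[c](σ[w='t'](T)) → 1

== RESULT ==
c
1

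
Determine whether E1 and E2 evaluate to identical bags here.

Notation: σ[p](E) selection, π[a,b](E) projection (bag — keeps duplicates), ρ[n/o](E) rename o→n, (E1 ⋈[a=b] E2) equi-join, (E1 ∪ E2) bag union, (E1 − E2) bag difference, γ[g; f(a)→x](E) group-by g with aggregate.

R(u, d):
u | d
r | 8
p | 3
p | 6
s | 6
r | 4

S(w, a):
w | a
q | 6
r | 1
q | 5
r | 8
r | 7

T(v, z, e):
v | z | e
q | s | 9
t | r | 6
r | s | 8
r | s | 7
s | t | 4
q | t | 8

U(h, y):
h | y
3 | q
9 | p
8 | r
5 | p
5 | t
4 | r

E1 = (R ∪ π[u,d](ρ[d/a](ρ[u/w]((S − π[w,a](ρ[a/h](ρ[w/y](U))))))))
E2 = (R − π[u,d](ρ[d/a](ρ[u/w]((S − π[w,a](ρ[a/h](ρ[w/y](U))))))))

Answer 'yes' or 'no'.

E1 stepwise |·|:
  R → 5
  S → 5
  U → 6
  ρ[w/y](U) → 6
  ρ[a/h](ρ[w/y](U)) → 6
  π[w,a](ρ[a/h](ρ[w/y](U))) → 6
  (S − π[w,a](ρ[a/h](ρ[w/y](U)))) → 4
  ρ[u/w]((S − π[w,a](ρ[a/h](ρ[w/y](U))))) → 4
  ρ[d/a](ρ[u/w]((S − π[w,a](ρ[a/h](ρ[w/y](U)))))) → 4
  π[u,d](ρ[d/a](ρ[u/w]((S − π[w,a](ρ[a/h](ρ[w/y](U))))))) → 4
  (R ∪ π[u,d](ρ[d/a](ρ[u/w]((S − π[w,a](ρ[a/h](ρ[w/y](U)))))))) → 9
E2 stepwise |·|:
  R → 5
  S → 5
  U → 6
  ρ[w/y](U) → 6
  ρ[a/h](ρ[w/y](U)) → 6
  π[w,a](ρ[a/h](ρ[w/y](U))) → 6
  (S − π[w,a](ρ[a/h](ρ[w/y](U)))) → 4
  ρ[u/w]((S − π[w,a](ρ[a/h](ρ[w/y](U))))) → 4
  ρ[d/a](ρ[u/w]((S − π[w,a](ρ[a/h](ρ[w/y](U)))))) → 4
  π[u,d](ρ[d/a](ρ[u/w]((S − π[w,a](ρ[a/h](ρ[w/y](U))))))) → 4
  (R − π[u,d](ρ[d/a](ρ[u/w]((S − π[w,a](ρ[a/h](ρ[w/y](U)))))))) → 5

E1 result:
u | d
p | 3
p | 6
q | 5
q | 6
r | 1
r | 4
r | 7
r | 8
s | 6
E2 result:
u | d
p | 3
p | 6
r | 4
r | 8
s | 6
Witness: ('r', 1) appears 1× in E1 but 0× in E2.

no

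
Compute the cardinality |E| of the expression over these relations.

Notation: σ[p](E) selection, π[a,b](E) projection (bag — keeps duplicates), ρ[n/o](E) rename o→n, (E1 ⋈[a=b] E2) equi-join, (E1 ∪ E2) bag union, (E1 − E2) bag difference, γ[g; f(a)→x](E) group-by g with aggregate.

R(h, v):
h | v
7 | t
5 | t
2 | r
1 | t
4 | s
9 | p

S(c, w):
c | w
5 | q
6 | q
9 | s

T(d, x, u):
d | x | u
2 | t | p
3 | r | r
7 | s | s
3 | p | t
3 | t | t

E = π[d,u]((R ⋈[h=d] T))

Subexpression sizes:
  R → 6
  T → 5
  (R ⋈[h=d] T) → 2
  π[d,u]((R ⋈[h=d] T)) → 2

|E| = 2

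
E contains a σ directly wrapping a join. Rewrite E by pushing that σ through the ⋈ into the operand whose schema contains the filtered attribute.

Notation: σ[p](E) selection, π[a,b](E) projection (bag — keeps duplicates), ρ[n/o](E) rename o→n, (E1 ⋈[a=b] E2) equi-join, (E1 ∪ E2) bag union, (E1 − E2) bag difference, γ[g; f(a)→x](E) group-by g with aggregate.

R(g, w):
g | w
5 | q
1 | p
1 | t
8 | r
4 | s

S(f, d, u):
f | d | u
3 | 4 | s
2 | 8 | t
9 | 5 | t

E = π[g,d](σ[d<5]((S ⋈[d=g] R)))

σ filters on d, owned by the left side.
E' = π[g,d]((σ[d<5](S) ⋈[d=g] R))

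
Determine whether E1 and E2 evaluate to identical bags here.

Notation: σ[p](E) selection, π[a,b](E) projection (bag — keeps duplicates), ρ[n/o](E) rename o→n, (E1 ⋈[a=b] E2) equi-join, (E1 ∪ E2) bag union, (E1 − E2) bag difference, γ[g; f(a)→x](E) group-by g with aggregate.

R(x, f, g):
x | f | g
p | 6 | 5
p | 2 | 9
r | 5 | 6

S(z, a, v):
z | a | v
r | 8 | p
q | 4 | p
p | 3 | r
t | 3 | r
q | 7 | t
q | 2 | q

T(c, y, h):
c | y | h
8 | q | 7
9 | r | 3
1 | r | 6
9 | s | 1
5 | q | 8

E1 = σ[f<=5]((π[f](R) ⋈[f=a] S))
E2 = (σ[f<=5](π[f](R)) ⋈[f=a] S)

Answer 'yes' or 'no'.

E1 stepwise |·|:
  R → 3
  π[f](R) → 3
  S → 6
  (π[f](R) ⋈[f=a] S) → 1
  σ[f<=5]((π[f](R) ⋈[f=a] S)) → 1
E2 stepwise |·|:
  R → 3
  π[f](R) → 3
  σ[f<=5](π[f](R)) → 2
  S → 6
  (σ[f<=5](π[f](R)) ⋈[f=a] S) → 1

E1 and E2 produce the same multiset:
f | z | a | v
2 | q | 2 | q

yes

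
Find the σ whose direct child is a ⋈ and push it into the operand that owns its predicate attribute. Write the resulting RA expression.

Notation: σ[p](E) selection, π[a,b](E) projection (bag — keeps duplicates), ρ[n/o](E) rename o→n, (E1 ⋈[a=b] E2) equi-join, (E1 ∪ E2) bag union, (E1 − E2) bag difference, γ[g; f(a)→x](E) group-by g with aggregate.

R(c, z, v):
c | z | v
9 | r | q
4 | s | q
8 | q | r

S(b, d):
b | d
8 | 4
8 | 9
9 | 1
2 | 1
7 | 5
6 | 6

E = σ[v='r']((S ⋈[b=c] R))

σ filters on v, owned by the right side.
E' = (S ⋈[b=c] σ[v='r'](R))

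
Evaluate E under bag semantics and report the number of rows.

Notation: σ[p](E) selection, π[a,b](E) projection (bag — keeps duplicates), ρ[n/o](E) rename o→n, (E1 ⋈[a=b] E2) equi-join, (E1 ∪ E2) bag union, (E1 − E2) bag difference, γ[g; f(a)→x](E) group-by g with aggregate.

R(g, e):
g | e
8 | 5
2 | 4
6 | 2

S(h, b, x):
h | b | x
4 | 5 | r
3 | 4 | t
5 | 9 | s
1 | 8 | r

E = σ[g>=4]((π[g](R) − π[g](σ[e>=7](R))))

Subexpression sizes:
  R → 3
  π[g](R) → 3
  R → 3
  σ[e>=7](R) → 0
  π[g](σ[e>=7](R)) → 0
  (π[g](R) − π[g](σ[e>=7](R))) → 3
  σ[g>=4]((π[g](R) − π[g](σ[e>=7](R)))) → 2

|E| = 2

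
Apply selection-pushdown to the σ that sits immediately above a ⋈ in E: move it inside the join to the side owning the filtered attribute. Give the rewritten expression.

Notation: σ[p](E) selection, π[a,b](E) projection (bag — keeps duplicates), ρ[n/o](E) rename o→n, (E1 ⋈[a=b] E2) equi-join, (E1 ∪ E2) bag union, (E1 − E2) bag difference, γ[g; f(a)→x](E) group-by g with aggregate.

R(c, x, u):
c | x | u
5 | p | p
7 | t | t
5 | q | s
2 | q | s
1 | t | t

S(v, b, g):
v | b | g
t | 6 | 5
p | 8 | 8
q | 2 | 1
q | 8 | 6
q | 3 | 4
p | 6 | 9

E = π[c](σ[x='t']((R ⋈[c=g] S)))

σ filters on x, owned by the left side.
E' = π[c]((σ[x='t'](R) ⋈[c=g] S))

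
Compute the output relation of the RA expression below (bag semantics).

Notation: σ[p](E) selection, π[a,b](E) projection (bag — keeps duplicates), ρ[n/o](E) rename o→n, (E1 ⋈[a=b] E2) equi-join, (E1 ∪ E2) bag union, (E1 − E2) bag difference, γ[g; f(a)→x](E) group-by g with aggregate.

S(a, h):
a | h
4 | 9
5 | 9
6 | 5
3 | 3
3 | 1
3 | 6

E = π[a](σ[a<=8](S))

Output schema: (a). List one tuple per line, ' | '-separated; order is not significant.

Row counts bottom-up:
  S → 6
  σ[a<=8](S) → 6
  π[a](σ[a<=8](S)) → 6

== RESULT ==
a
3
3
3
4
5
6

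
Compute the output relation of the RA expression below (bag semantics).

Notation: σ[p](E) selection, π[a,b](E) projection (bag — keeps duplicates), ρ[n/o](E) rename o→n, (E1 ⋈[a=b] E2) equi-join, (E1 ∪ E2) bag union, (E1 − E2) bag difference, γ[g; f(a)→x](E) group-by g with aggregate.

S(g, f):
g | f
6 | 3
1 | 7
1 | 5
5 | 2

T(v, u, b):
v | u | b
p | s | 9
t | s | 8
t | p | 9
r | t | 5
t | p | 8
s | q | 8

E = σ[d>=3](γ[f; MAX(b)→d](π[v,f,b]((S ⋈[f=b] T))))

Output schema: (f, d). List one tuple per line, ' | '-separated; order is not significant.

Row counts bottom-up:
  S → 4
  T → 6
  (S ⋈[f=b] T) → 1
  π[v,f,b]((S ⋈[f=b] T)) → 1
  γ[f; MAX(b)→d](π[v,f,b]((S ⋈[f=b] T))) → 1
  σ[d>=3](γ[f; MAX(b)→d](π[v,f,b]((S ⋈[f=b] T)))) → 1

== RESULT ==
f | d
5 | 5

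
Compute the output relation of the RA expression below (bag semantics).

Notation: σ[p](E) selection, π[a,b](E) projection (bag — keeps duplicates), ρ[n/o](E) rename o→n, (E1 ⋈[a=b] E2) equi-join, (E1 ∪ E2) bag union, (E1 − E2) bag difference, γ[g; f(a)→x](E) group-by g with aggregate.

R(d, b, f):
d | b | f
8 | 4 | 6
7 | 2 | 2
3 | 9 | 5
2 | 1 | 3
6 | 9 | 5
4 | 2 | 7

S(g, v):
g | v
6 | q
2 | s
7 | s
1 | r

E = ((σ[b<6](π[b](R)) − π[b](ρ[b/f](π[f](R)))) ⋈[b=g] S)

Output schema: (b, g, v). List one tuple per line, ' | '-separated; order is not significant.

Per-node cardinality:
  R → 6
  π[b](R) → 6
  σ[b<6](π[b](R)) → 4
  R → 6
  π[f](R) → 6
  ρ[b/f](π[f](R)) → 6
  π[b](ρ[b/f](π[f](R))) → 6
  (σ[b<6](π[b](R)) − π[b](ρ[b/f](π[f](R)))) → 3
  S → 4
  ((σ[b<6](π[b](R)) − π[b](ρ[b/f](π[f](R)))) ⋈[b=g] S) → 2

== RESULT ==
b | g | v
1 | 1 | r
2 | 2 | s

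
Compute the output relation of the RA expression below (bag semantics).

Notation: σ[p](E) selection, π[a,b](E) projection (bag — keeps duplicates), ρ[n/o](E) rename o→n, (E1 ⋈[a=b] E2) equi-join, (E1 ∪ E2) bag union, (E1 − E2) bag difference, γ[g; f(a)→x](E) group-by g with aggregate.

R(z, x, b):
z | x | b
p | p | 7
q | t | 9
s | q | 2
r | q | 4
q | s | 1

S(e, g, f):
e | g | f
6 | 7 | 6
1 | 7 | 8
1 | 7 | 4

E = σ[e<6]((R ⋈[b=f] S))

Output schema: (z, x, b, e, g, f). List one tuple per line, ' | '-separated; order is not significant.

Stepwise |·|:
  R → 5
  S → 3
  (R ⋈[b=f] S) → 1
  σ[e<6]((R ⋈[b=f] S)) → 1

== RESULT ==
z | x | b | e | g | f
r | q | 4 | 1 | 7 | 4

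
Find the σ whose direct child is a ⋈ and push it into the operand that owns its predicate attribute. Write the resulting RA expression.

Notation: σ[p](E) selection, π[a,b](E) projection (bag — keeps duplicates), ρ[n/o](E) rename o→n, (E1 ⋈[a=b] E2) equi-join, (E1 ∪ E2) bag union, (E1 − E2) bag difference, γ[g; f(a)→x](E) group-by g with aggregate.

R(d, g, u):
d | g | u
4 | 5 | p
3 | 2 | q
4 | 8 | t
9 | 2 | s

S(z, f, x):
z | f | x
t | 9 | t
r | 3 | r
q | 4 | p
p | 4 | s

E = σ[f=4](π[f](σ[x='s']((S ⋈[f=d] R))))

σ filters on x, owned by the left side.
E' = σ[f=4](π[f]((σ[x='s'](S) ⋈[f=d] R)))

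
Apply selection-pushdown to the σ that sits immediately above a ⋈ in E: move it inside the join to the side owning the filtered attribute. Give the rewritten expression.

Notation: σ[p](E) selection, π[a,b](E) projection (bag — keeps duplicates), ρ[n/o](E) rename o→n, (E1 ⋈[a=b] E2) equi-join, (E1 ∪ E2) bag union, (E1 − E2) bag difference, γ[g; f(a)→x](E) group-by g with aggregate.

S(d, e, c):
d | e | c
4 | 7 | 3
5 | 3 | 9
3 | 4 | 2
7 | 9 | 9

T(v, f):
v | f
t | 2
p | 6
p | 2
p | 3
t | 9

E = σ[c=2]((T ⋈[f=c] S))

σ filters on c, owned by the right side.
E' = (T ⋈[f=c] σ[c=2](S))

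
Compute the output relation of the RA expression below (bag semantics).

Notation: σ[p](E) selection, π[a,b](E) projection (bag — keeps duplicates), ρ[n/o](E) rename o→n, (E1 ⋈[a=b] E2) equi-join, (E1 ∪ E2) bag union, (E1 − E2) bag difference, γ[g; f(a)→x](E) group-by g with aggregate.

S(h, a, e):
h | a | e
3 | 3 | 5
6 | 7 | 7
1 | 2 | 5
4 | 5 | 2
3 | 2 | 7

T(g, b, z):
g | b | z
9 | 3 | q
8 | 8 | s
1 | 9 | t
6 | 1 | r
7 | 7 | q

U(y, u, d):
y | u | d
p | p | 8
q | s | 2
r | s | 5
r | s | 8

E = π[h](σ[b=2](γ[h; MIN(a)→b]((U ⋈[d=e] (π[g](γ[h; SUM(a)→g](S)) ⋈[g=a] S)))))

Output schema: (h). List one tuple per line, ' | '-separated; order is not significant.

Stepwise |·|:
  U → 4
  S → 5
  γ[h; SUM(a)→g](S) → 4
  π[g](γ[h; SUM(a)→g](S)) → 4
  S → 5
  (π[g](γ[h; SUM(a)→g](S)) ⋈[g=a] S) → 5
  (U ⋈[d=e] (π[g](γ[h; SUM(a)→g](S)) ⋈[g=a] S)) → 3
  γ[h; MIN(a)→b]((U ⋈[d=e] (π[g](γ[h; SUM(a)→g](S)) ⋈[g=a] S))) → 2
  σ[b=2](γ[h; MIN(a)→b]((U ⋈[d=e] (π[g](γ[h; SUM(a)→g](S)) ⋈[g=a] S)))) → 1
  π[h](σ[b=2](γ[h; MIN(a)→b]((U ⋈[d=e] (π[g](γ[h; SUM(a)→g](S)) ⋈[g=a] S))))) → 1

== RESULT ==
h
1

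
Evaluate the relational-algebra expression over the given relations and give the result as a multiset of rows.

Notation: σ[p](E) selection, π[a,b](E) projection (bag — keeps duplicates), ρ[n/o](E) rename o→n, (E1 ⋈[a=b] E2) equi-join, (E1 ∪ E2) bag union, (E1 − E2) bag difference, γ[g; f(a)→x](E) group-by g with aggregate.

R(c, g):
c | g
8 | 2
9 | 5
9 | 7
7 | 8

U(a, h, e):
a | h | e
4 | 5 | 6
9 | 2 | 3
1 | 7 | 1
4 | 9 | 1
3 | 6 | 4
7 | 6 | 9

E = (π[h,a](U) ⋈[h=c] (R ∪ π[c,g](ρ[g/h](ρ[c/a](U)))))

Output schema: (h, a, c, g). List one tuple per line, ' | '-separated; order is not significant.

Per-node cardinality:
  U → 6
  π[h,a](U) → 6
  R → 4
  U → 6
  ρ[c/a](U) → 6
  ρ[g/h](ρ[c/a](U)) → 6
  π[c,g](ρ[g/h](ρ[c/a](U))) → 6
  (R ∪ π[c,g](ρ[g/h](ρ[c/a](U)))) → 10
  (π[h,a](U) ⋈[h=c] (R ∪ π[c,g](ρ[g/h](ρ[c/a](U))))) → 5

== RESULT ==
h | a | c | g
7 | 1 | 7 | 6
7 | 1 | 7 | 8
9 | 4 | 9 | 2
9 | 4 | 9 | 5
9 | 4 | 9 | 7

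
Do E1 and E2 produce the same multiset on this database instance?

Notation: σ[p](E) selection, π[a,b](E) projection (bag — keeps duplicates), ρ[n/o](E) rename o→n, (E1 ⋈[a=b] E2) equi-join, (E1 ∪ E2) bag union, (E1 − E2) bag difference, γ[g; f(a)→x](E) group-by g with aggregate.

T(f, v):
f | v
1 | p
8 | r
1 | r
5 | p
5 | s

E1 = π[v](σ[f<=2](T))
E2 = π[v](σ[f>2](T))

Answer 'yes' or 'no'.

E1 per-node cardinality:
  T → 5
  σ[f<=2](T) → 2
  π[v](σ[f<=2](T)) → 2
E2 per-node cardinality:
  T → 5
  σ[f>2](T) → 3
  π[v](σ[f>2](T)) → 3

E1 result:
v
p
r
E2 result:
v
p
r
s
Witness: ('s',) appears 0× in E1 but 1× in E2.

no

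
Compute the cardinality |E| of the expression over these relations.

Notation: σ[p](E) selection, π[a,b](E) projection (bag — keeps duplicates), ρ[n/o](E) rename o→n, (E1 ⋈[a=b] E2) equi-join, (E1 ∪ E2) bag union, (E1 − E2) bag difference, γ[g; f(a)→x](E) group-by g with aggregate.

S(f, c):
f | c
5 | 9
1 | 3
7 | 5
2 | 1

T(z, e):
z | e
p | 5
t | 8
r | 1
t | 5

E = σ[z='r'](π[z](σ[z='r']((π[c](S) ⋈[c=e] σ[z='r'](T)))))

Row counts bottom-up:
  S → 4
  π[c](S) → 4
  T → 4
  σ[z='r'](T) → 1
  (π[c](S) ⋈[c=e] σ[z='r'](T)) → 1
  σ[z='r']((π[c](S) ⋈[c=e] σ[z='r'](T))) → 1
  π[z](σ[z='r']((π[c](S) ⋈[c=e] σ[z='r'](T)))) → 1
  σ[z='r'](π[z](σ[z='r']((π[c](S) ⋈[c=e] σ[z='r'](T))))) → 1

|E| = 1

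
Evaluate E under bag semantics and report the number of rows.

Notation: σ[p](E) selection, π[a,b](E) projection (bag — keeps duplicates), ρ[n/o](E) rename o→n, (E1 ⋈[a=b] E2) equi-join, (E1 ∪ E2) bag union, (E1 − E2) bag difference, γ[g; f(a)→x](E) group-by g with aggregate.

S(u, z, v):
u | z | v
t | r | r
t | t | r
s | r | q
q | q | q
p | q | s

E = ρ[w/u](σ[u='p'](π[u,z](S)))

Per-node cardinality:
  S → 5
  π[u,z](S) → 5
  σ[u='p'](π[u,z](S)) → 1
  ρ[w/u](σ[u='p'](π[u,z](S))) → 1

|E| = 1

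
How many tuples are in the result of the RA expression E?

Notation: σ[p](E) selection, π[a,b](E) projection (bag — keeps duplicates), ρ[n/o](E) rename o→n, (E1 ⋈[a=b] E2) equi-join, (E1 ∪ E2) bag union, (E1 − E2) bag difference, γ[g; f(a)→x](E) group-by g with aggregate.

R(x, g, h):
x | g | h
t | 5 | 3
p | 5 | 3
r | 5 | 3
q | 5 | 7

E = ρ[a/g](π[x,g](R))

Per-node cardinality:
  R → 4
  π[x,g](R) → 4
  ρ[a/g](π[x,g](R)) → 4

|E| = 4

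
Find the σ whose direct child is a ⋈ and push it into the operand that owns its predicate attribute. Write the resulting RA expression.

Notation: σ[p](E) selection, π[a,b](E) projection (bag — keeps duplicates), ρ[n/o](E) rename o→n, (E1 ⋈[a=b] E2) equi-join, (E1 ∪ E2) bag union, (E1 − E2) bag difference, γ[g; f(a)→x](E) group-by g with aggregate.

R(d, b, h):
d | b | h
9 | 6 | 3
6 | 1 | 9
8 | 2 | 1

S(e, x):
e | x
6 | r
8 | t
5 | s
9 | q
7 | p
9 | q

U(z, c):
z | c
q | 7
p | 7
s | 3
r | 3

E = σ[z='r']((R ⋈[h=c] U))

σ filters on z, owned by the right side.
E' = (R ⋈[h=c] σ[z='r'](U))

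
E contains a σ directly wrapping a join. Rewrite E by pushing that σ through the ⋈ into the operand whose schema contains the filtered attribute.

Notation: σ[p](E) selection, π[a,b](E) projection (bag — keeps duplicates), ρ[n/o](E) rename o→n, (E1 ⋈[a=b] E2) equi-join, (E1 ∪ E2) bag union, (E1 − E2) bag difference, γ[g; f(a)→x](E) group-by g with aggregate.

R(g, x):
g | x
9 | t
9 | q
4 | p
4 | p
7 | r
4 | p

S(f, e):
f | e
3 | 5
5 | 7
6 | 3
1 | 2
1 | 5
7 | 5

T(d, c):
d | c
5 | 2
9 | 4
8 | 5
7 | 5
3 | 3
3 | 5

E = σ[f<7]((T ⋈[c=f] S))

σ filters on f, owned by the right side.
E' = (T ⋈[c=f] σ[f<7](S))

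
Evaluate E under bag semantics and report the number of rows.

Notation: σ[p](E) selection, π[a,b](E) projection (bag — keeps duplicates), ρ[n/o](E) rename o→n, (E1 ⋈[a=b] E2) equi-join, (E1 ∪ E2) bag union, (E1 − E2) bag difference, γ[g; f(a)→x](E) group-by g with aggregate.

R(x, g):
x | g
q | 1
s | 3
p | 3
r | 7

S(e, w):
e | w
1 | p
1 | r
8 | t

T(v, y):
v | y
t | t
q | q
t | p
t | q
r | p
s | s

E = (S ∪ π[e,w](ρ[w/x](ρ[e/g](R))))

Row counts bottom-up:
  S → 3
  R → 4
  ρ[e/g](R) → 4
  ρ[w/x](ρ[e/g](R)) → 4
  π[e,w](ρ[w/x](ρ[e/g](R))) → 4
  (S ∪ π[e,w](ρ[w/x](ρ[e/g](R)))) → 7

|E| = 7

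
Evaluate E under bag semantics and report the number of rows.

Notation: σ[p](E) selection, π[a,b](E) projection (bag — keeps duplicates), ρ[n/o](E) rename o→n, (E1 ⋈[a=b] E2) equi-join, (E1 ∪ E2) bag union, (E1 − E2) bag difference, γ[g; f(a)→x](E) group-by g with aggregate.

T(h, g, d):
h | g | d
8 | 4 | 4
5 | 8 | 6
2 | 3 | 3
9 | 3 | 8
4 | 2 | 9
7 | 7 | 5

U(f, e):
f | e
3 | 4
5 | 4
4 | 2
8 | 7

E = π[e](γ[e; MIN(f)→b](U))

Subexpression sizes:
  U → 4
  γ[e; MIN(f)→b](U) → 3
  π[e](γ[e; MIN(f)→b](U)) → 3

|E| = 3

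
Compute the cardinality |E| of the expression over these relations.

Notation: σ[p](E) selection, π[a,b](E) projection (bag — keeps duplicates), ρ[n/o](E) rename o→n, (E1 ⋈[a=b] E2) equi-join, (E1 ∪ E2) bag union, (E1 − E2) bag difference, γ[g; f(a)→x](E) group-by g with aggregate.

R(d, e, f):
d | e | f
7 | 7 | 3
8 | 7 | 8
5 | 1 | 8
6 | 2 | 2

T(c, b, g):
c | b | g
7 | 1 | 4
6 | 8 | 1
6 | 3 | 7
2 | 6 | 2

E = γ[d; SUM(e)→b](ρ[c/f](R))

Row counts bottom-up:
  R → 4
  ρ[c/f](R) → 4
  γ[d; SUM(e)→b](ρ[c/f](R)) → 4

|E| = 4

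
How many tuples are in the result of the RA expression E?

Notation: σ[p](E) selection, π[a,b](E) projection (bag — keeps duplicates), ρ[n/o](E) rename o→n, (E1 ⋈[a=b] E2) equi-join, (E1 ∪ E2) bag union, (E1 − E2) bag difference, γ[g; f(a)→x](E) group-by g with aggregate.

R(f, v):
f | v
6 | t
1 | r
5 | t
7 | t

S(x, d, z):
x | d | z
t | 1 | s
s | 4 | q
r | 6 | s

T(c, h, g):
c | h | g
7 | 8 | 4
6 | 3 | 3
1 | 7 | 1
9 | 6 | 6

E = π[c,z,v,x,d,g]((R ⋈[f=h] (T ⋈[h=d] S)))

Stepwise |·|:
  R → 4
  T → 4
  S → 3
  (T ⋈[h=d] S) → 1
  (R ⋈[f=h] (T ⋈[h=d] S)) → 1
  π[c,z,v,x,d,g]((R ⋈[f=h] (T ⋈[h=d] S))) → 1

|E| = 1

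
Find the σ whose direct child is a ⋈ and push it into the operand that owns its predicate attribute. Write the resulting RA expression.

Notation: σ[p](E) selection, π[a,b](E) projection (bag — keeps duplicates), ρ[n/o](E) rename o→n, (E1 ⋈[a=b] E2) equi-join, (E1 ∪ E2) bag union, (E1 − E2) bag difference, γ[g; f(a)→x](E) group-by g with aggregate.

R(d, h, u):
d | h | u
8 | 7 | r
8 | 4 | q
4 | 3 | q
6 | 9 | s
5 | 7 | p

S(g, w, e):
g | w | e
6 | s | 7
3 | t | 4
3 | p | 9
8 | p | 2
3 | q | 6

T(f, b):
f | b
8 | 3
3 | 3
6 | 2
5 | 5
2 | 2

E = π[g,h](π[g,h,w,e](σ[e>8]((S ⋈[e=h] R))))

σ filters on e, owned by the left side.
E' = π[g,h](π[g,h,w,e]((σ[e>8](S) ⋈[e=h] R)))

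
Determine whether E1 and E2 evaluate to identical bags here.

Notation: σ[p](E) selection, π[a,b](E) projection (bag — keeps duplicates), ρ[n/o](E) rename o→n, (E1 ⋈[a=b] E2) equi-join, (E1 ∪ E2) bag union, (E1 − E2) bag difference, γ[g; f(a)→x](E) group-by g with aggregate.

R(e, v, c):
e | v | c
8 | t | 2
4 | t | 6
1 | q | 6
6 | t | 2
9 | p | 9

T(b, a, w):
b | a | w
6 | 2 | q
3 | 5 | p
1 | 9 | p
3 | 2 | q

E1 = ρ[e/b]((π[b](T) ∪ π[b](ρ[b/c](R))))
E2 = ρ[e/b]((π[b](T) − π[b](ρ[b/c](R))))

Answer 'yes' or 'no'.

E1 per-node cardinality:
  T → 4
  π[b](T) → 4
  R → 5
  ρ[b/c](R) → 5
  π[b](ρ[b/c](R)) → 5
  (π[b](T) ∪ π[b](ρ[b/c](R))) → 9
  ρ[e/b]((π[b](T) ∪ π[b](ρ[b/c](R)))) → 9
E2 per-node cardinality:
  T → 4
  π[b](T) → 4
  R → 5
  ρ[b/c](R) → 5
  π[b](ρ[b/c](R)) → 5
  (π[b](T) − π[b](ρ[b/c](R))) → 3
  ρ[e/b]((π[b](T) − π[b](ρ[b/c](R)))) → 3

E1 result:
e
1
2
2
3
3
6
6
6
9
E2 result:
e
1
3
3
Witness: (6,) appears 3× in E1 but 0× in E2.

no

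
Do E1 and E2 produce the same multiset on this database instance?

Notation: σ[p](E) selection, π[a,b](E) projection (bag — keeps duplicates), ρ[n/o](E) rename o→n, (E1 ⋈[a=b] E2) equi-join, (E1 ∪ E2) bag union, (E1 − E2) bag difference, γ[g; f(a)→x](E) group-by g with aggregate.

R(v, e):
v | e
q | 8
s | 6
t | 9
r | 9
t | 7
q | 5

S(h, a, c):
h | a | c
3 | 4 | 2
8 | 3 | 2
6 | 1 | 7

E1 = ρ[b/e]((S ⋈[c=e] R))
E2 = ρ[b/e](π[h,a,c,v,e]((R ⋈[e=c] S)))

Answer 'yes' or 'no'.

E1 stepwise |·|:
  S → 3
  R → 6
  (S ⋈[c=e] R) → 1
  ρ[b/e]((S ⋈[c=e] R)) → 1
E2 stepwise |·|:
  R → 6
  S → 3
  (R ⋈[e=c] S) → 1
  π[h,a,c,v,e]((R ⋈[e=c] S)) → 1
  ρ[b/e](π[h,a,c,v,e]((R ⋈[e=c] S))) → 1

E1 and E2 produce the same multiset:
h | a | c | v | b
6 | 1 | 7 | t | 7

yes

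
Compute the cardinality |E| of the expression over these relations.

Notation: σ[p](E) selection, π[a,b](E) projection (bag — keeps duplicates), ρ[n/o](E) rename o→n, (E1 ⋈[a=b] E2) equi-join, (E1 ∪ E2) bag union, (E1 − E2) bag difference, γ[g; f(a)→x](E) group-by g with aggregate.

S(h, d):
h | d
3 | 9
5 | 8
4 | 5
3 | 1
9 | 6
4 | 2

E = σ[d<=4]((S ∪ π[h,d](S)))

Row counts bottom-up:
  S → 6
  S → 6
  π[h,d](S) → 6
  (S ∪ π[h,d](S)) → 12
  σ[d<=4]((S ∪ π[h,d](S))) → 4

|E| = 4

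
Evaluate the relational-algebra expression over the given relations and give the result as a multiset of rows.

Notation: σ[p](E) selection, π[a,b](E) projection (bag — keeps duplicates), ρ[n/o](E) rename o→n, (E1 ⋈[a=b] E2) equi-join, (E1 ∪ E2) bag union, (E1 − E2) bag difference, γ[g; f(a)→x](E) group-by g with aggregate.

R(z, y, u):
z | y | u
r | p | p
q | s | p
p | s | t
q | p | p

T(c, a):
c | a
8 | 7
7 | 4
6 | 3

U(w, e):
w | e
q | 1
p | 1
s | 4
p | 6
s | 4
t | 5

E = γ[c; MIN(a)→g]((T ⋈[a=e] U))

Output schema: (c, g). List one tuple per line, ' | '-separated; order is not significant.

Per-node cardinality:
  T → 3
  U → 6
  (T ⋈[a=e] U) → 2
  γ[c; MIN(a)→g]((T ⋈[a=e] U)) → 1

== RESULT ==
c | g
7 | 4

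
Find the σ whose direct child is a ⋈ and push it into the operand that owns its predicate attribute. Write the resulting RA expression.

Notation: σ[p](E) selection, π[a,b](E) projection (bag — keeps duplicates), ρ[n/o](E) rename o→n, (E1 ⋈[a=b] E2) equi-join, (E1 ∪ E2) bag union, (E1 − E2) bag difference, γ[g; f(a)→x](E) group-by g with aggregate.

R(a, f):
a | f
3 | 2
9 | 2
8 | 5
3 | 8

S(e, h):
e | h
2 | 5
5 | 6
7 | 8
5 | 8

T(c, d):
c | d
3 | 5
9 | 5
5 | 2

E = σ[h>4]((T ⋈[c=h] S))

σ filters on h, owned by the right side.
E' = (T ⋈[c=h] σ[h>4](S))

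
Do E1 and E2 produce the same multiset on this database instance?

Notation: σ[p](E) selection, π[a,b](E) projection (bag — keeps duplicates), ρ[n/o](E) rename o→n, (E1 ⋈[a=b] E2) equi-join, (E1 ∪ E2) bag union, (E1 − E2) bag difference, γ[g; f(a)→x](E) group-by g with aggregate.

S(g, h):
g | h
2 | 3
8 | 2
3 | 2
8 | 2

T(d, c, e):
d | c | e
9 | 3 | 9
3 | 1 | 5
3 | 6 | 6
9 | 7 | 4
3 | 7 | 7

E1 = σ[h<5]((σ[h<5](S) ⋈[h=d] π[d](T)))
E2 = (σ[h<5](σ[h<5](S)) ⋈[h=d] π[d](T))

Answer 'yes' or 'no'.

E1 row counts bottom-up:
  S → 4
  σ[h<5](S) → 4
  T → 5
  π[d](T) → 5
  (σ[h<5](S) ⋈[h=d] π[d](T)) → 3
  σ[h<5]((σ[h<5](S) ⋈[h=d] π[d](T))) → 3
E2 row counts bottom-up:
  S → 4
  σ[h<5](S) → 4
  σ[h<5](σ[h<5](S)) → 4
  T → 5
  π[d](T) → 5
  (σ[h<5](σ[h<5](S)) ⋈[h=d] π[d](T)) → 3

E1 and E2 produce the same multiset:
g | h | d
2 | 3 | 3
2 | 3 | 3
2 | 3 | 3

yes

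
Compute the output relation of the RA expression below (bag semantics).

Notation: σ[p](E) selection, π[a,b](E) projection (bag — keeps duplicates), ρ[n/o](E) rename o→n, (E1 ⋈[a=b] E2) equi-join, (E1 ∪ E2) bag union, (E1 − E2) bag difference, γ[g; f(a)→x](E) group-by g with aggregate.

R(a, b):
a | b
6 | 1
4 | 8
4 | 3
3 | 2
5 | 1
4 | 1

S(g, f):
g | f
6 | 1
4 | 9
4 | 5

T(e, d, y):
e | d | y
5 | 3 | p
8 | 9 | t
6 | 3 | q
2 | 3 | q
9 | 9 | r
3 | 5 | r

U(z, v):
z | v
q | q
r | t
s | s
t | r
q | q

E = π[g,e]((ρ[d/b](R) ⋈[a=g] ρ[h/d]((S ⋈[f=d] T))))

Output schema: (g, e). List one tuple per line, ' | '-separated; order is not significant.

Row counts bottom-up:
  R → 6
  ρ[d/b](R) → 6
  S → 3
  T → 6
  (S ⋈[f=d] T) → 3
  ρ[h/d]((S ⋈[f=d] T)) → 3
  (ρ[d/b](R) ⋈[a=g] ρ[h/d]((S ⋈[f=d] T))) → 9
  π[g,e]((ρ[d/b](R) ⋈[a=g] ρ[h/d]((S ⋈[f=d] T)))) → 9

== RESULT ==
g | e
4 | 3
4 | 3
4 | 3
4 | 8
4 | 8
4 | 8
4 | 9
4 | 9
4 | 9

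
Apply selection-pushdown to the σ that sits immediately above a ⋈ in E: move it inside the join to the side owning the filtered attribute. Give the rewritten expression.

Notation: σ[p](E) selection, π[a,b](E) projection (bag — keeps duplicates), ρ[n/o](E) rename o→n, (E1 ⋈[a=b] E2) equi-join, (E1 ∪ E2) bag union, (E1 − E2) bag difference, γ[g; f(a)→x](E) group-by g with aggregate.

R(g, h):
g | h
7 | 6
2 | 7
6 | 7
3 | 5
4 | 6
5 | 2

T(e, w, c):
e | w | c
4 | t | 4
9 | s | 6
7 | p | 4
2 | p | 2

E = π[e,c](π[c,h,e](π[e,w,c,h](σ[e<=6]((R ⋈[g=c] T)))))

σ filters on e, owned by the right side.
E' = π[e,c](π[c,h,e](π[e,w,c,h]((R ⋈[g=c] σ[e<=6](T)))))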